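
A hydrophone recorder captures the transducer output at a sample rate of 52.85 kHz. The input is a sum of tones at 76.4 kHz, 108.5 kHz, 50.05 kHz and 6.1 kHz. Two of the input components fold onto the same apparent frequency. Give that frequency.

2.8 kHz

fs/2 = 26.425 kHz.
76.4 kHz mod fs = 23.55 kHz.
23.55 kHz ≤ fs/2 = 26.425 kHz, appears at 23.55 kHz.
108.5 kHz mod fs = 2.8 kHz.
2.8 kHz ≤ fs/2 = 26.425 kHz, appears at 2.8 kHz.
50.05 kHz > fs/2 = 26.425 kHz, folds to fs − 50.05 kHz = 2.8 kHz.
6.1 kHz ≤ fs/2 = 26.425 kHz, passes unchanged.
50.05 kHz and 108.5 kHz both map to 2.8 kHz.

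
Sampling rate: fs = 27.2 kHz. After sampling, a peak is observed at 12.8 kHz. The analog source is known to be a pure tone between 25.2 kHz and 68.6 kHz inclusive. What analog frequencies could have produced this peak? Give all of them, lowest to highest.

40 kHz, 41.6 kHz, 67.2 kHz

Frequencies that alias to 12.8 kHz are k·fs ± 12.8 kHz for integer k ≥ 0.
k=0: 12.8 kHz.
k=1: 14.4 kHz, 40 kHz.
k=2: 41.6 kHz, 67.2 kHz.
k=3: 68.8 kHz, 94.4 kHz.
Within [25.2 kHz, 68.6 kHz]: 40 kHz, 41.6 kHz, 67.2 kHz.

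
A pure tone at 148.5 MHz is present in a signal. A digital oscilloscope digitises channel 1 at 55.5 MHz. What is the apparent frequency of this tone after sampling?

148.5 MHz mod fs = 37.5 MHz.
37.5 MHz > fs/2 = 27.75 MHz, folds to fs − 37.5 MHz = 18 MHz.

18 MHz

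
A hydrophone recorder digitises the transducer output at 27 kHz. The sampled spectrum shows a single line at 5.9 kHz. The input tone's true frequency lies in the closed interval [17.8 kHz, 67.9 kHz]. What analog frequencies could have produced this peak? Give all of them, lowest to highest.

21.1 kHz, 32.9 kHz, 48.1 kHz, 59.9 kHz

Frequencies that alias to 5.9 kHz are k·fs ± 5.9 kHz for integer k ≥ 0.
k=0: 5.9 kHz.
k=1: 21.1 kHz, 32.9 kHz.
k=2: 48.1 kHz, 59.9 kHz.
k=3: 75.1 kHz, 86.9 kHz.
Within [17.8 kHz, 67.9 kHz]: 21.1 kHz, 32.9 kHz, 48.1 kHz, 59.9 kHz.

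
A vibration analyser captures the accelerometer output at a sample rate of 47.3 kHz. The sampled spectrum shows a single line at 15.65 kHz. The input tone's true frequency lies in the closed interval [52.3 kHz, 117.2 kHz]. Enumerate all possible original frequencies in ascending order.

62.95 kHz, 78.95 kHz, 110.25 kHz

Frequencies that alias to 15.65 kHz are k·fs ± 15.65 kHz for integer k ≥ 0.
k=0: 15.65 kHz.
k=1: 31.65 kHz, 62.95 kHz.
k=2: 78.95 kHz, 110.25 kHz.
k=3: 126.25 kHz, 157.55 kHz.
Within [52.3 kHz, 117.2 kHz]: 62.95 kHz, 78.95 kHz, 110.25 kHz.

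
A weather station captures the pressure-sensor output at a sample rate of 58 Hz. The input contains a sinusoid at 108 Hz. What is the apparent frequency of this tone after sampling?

108 Hz mod fs = 50 Hz.
50 Hz > fs/2 = 29 Hz, folds to fs − 50 Hz = 8 Hz.

8 Hz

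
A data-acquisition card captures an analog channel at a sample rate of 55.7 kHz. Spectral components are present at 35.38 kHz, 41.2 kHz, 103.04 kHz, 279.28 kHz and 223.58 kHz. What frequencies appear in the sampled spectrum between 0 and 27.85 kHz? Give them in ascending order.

0.78 kHz, 8.36 kHz, 14.5 kHz, 20.32 kHz

fs/2 = 27.85 kHz.
35.38 kHz > fs/2 = 27.85 kHz, folds to fs − 35.38 kHz = 20.32 kHz.
41.2 kHz > fs/2 = 27.85 kHz, folds to fs − 41.2 kHz = 14.5 kHz.
103.04 kHz mod fs = 47.34 kHz.
47.34 kHz > fs/2 = 27.85 kHz, folds to fs − 47.34 kHz = 8.36 kHz.
279.28 kHz mod fs = 0.78 kHz.
0.78 kHz ≤ fs/2 = 27.85 kHz, appears at 0.78 kHz.
223.58 kHz mod fs = 0.78 kHz.
0.78 kHz ≤ fs/2 = 27.85 kHz, appears at 0.78 kHz.
Distinct values: {0.78 kHz, 8.36 kHz, 14.5 kHz, 20.32 kHz}.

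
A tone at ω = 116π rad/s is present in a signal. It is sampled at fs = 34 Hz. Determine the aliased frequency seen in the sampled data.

ω = 116π rad/s → f = ω/(2π) = 58 Hz.
58 Hz mod fs = 24 Hz.
24 Hz > fs/2 = 17 Hz, folds to fs − 24 Hz = 10 Hz.

10 Hz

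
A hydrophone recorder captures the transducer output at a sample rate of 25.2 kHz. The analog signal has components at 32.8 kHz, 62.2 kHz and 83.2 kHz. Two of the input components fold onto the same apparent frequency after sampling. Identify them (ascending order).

fs/2 = 12.6 kHz.
32.8 kHz mod fs = 7.6 kHz.
7.6 kHz ≤ fs/2 = 12.6 kHz, appears at 7.6 kHz.
62.2 kHz mod fs = 11.8 kHz.
11.8 kHz ≤ fs/2 = 12.6 kHz, appears at 11.8 kHz.
83.2 kHz mod fs = 7.6 kHz.
7.6 kHz ≤ fs/2 = 12.6 kHz, appears at 7.6 kHz.
32.8 kHz and 83.2 kHz both map to 7.6 kHz.

32.8 kHz, 83.2 kHz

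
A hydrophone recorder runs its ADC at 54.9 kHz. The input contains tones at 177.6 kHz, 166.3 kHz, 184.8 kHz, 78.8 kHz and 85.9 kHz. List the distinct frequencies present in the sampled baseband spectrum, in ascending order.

1.6 kHz, 12.9 kHz, 20.1 kHz, 23.9 kHz

fs/2 = 27.45 kHz.
177.6 kHz mod fs = 12.9 kHz.
12.9 kHz ≤ fs/2 = 27.45 kHz, appears at 12.9 kHz.
166.3 kHz mod fs = 1.6 kHz.
1.6 kHz ≤ fs/2 = 27.45 kHz, appears at 1.6 kHz.
184.8 kHz mod fs = 20.1 kHz.
20.1 kHz ≤ fs/2 = 27.45 kHz, appears at 20.1 kHz.
78.8 kHz mod fs = 23.9 kHz.
23.9 kHz ≤ fs/2 = 27.45 kHz, appears at 23.9 kHz.
85.9 kHz mod fs = 31 kHz.
31 kHz > fs/2 = 27.45 kHz, folds to fs − 31 kHz = 23.9 kHz.
Distinct values: {1.6 kHz, 12.9 kHz, 20.1 kHz, 23.9 kHz}.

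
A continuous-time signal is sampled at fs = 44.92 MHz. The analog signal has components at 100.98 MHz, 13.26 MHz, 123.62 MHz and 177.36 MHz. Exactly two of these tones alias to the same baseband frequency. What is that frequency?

fs/2 = 22.46 MHz.
100.98 MHz mod fs = 11.14 MHz.
11.14 MHz ≤ fs/2 = 22.46 MHz, appears at 11.14 MHz.
13.26 MHz ≤ fs/2 = 22.46 MHz, passes unchanged.
123.62 MHz mod fs = 33.78 MHz.
33.78 MHz > fs/2 = 22.46 MHz, folds to fs − 33.78 MHz = 11.14 MHz.
177.36 MHz mod fs = 42.6 MHz.
42.6 MHz > fs/2 = 22.46 MHz, folds to fs − 42.6 MHz = 2.32 MHz.
100.98 MHz and 123.62 MHz both map to 11.14 MHz.

11.14 MHz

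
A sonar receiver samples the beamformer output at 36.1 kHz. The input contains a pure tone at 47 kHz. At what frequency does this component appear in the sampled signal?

10.9 kHz

47 kHz mod fs = 10.9 kHz.
10.9 kHz ≤ fs/2 = 18.05 kHz, appears at 10.9 kHz.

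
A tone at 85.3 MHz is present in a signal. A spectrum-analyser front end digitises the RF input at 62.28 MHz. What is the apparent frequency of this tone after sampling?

85.3 MHz mod fs = 23.02 MHz.
23.02 MHz ≤ fs/2 = 31.14 MHz, appears at 23.02 MHz.

23.02 MHz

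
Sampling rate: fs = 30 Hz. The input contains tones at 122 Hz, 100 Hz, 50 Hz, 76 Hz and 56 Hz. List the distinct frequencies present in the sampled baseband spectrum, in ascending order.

fs/2 = 15 Hz.
122 Hz mod fs = 2 Hz.
2 Hz ≤ fs/2 = 15 Hz, appears at 2 Hz.
100 Hz mod fs = 10 Hz.
10 Hz ≤ fs/2 = 15 Hz, appears at 10 Hz.
50 Hz mod fs = 20 Hz.
20 Hz > fs/2 = 15 Hz, folds to fs − 20 Hz = 10 Hz.
76 Hz mod fs = 16 Hz.
16 Hz > fs/2 = 15 Hz, folds to fs − 16 Hz = 14 Hz.
56 Hz mod fs = 26 Hz.
26 Hz > fs/2 = 15 Hz, folds to fs − 26 Hz = 4 Hz.
Distinct values: {2 Hz, 4 Hz, 10 Hz, 14 Hz}.

2 Hz, 4 Hz, 10 Hz, 14 Hz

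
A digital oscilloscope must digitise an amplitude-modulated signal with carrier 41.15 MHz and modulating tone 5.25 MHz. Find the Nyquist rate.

AM sidebands sit at fc ± fm = 35.9 MHz and 46.4 MHz.
Highest-frequency component: 46.4 MHz.
Nyquist rate = 2 × 46.4 MHz = 92.8 MHz.

92.8 MHz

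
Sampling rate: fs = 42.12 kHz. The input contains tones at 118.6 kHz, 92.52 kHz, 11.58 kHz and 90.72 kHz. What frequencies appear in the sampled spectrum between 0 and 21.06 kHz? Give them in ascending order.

fs/2 = 21.06 kHz.
118.6 kHz mod fs = 34.36 kHz.
34.36 kHz > fs/2 = 21.06 kHz, folds to fs − 34.36 kHz = 7.76 kHz.
92.52 kHz mod fs = 8.28 kHz.
8.28 kHz ≤ fs/2 = 21.06 kHz, appears at 8.28 kHz.
11.58 kHz ≤ fs/2 = 21.06 kHz, passes unchanged.
90.72 kHz mod fs = 6.48 kHz.
6.48 kHz ≤ fs/2 = 21.06 kHz, appears at 6.48 kHz.
Distinct values: {6.48 kHz, 7.76 kHz, 8.28 kHz, 11.58 kHz}.

6.48 kHz, 7.76 kHz, 8.28 kHz, 11.58 kHz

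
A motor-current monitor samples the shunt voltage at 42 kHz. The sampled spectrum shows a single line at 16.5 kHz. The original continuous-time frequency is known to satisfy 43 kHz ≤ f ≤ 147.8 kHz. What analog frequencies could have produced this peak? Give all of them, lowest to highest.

58.5 kHz, 67.5 kHz, 100.5 kHz, 109.5 kHz, 142.5 kHz

Frequencies that alias to 16.5 kHz are k·fs ± 16.5 kHz for integer k ≥ 0.
k=0: 16.5 kHz.
k=1: 25.5 kHz, 58.5 kHz.
k=2: 67.5 kHz, 100.5 kHz.
k=3: 109.5 kHz, 142.5 kHz.
k=4: 151.5 kHz, 184.5 kHz.
Within [43 kHz, 147.8 kHz]: 58.5 kHz, 67.5 kHz, 100.5 kHz, 109.5 kHz, 142.5 kHz.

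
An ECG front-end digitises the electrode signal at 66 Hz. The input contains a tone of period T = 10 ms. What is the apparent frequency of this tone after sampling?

32 Hz

T = 10 ms → f = 1/T = 100 Hz.
100 Hz mod fs = 34 Hz.
34 Hz > fs/2 = 33 Hz, folds to fs − 34 Hz = 32 Hz.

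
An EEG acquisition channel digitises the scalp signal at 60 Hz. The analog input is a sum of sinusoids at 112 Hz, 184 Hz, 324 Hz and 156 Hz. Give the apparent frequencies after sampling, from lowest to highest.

fs/2 = 30 Hz.
112 Hz mod fs = 52 Hz.
52 Hz > fs/2 = 30 Hz, folds to fs − 52 Hz = 8 Hz.
184 Hz mod fs = 4 Hz.
4 Hz ≤ fs/2 = 30 Hz, appears at 4 Hz.
324 Hz mod fs = 24 Hz.
24 Hz ≤ fs/2 = 30 Hz, appears at 24 Hz.
156 Hz mod fs = 36 Hz.
36 Hz > fs/2 = 30 Hz, folds to fs − 36 Hz = 24 Hz.
Distinct values: {4 Hz, 8 Hz, 24 Hz}.

4 Hz, 8 Hz, 24 Hz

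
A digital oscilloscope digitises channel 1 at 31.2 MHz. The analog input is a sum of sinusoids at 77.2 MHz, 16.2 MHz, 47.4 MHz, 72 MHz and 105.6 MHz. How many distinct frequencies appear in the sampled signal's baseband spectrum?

fs/2 = 15.6 MHz.
77.2 MHz mod fs = 14.8 MHz.
14.8 MHz ≤ fs/2 = 15.6 MHz, appears at 14.8 MHz.
16.2 MHz > fs/2 = 15.6 MHz, folds to fs − 16.2 MHz = 15 MHz.
47.4 MHz mod fs = 16.2 MHz.
16.2 MHz > fs/2 = 15.6 MHz, folds to fs − 16.2 MHz = 15 MHz.
72 MHz mod fs = 9.6 MHz.
9.6 MHz ≤ fs/2 = 15.6 MHz, appears at 9.6 MHz.
105.6 MHz mod fs = 12 MHz.
12 MHz ≤ fs/2 = 15.6 MHz, appears at 12 MHz.
Distinct values: {9.6 MHz, 12 MHz, 14.8 MHz, 15 MHz} → 4.

4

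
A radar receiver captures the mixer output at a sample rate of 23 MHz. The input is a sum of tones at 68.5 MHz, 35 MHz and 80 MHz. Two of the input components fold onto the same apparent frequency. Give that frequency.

11 MHz

fs/2 = 11.5 MHz.
68.5 MHz mod fs = 22.5 MHz.
22.5 MHz > fs/2 = 11.5 MHz, folds to fs − 22.5 MHz = 0.5 MHz.
35 MHz mod fs = 12 MHz.
12 MHz > fs/2 = 11.5 MHz, folds to fs − 12 MHz = 11 MHz.
80 MHz mod fs = 11 MHz.
11 MHz ≤ fs/2 = 11.5 MHz, appears at 11 MHz.
35 MHz and 80 MHz both map to 11 MHz.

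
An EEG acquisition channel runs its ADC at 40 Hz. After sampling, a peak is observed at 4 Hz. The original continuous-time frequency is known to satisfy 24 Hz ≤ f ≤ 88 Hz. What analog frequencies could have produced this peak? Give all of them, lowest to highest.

Frequencies that alias to 4 Hz are k·fs ± 4 Hz for integer k ≥ 0.
k=0: 4 Hz.
k=1: 36 Hz, 44 Hz.
k=2: 76 Hz, 84 Hz.
k=3: 116 Hz, 124 Hz.
Within [24 Hz, 88 Hz]: 36 Hz, 44 Hz, 76 Hz, 84 Hz.

36 Hz, 44 Hz, 76 Hz, 84 Hz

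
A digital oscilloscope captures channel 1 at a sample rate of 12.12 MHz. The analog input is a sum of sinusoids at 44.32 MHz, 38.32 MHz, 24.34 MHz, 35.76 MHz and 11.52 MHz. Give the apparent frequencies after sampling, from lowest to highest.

0.1 MHz, 0.6 MHz, 1.96 MHz, 4.16 MHz

fs/2 = 6.06 MHz.
44.32 MHz mod fs = 7.96 MHz.
7.96 MHz > fs/2 = 6.06 MHz, folds to fs − 7.96 MHz = 4.16 MHz.
38.32 MHz mod fs = 1.96 MHz.
1.96 MHz ≤ fs/2 = 6.06 MHz, appears at 1.96 MHz.
24.34 MHz mod fs = 0.1 MHz.
0.1 MHz ≤ fs/2 = 6.06 MHz, appears at 0.1 MHz.
35.76 MHz mod fs = 11.52 MHz.
11.52 MHz > fs/2 = 6.06 MHz, folds to fs − 11.52 MHz = 0.6 MHz.
11.52 MHz > fs/2 = 6.06 MHz, folds to fs − 11.52 MHz = 0.6 MHz.
Distinct values: {0.1 MHz, 0.6 MHz, 1.96 MHz, 4.16 MHz}.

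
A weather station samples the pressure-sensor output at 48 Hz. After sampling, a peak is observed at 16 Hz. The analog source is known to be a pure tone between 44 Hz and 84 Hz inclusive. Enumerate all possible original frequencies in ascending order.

64 Hz, 80 Hz

Frequencies that alias to 16 Hz are k·fs ± 16 Hz for integer k ≥ 0.
k=0: 16 Hz.
k=1: 32 Hz, 64 Hz.
k=2: 80 Hz, 112 Hz.
k=3: 128 Hz, 160 Hz.
Within [44 Hz, 84 Hz]: 64 Hz, 80 Hz.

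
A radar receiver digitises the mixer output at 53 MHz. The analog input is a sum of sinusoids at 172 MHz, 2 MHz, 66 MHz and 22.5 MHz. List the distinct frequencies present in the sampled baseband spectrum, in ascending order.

2 MHz, 13 MHz, 22.5 MHz

fs/2 = 26.5 MHz.
172 MHz mod fs = 13 MHz.
13 MHz ≤ fs/2 = 26.5 MHz, appears at 13 MHz.
2 MHz ≤ fs/2 = 26.5 MHz, passes unchanged.
66 MHz mod fs = 13 MHz.
13 MHz ≤ fs/2 = 26.5 MHz, appears at 13 MHz.
22.5 MHz ≤ fs/2 = 26.5 MHz, passes unchanged.
Distinct values: {2 MHz, 13 MHz, 22.5 MHz}.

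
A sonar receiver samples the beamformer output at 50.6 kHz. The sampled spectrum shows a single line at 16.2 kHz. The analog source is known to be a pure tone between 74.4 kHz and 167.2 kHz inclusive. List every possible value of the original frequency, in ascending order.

Frequencies that alias to 16.2 kHz are k·fs ± 16.2 kHz for integer k ≥ 0.
k=0: 16.2 kHz.
k=1: 34.4 kHz, 66.8 kHz.
k=2: 85 kHz, 117.4 kHz.
k=3: 135.6 kHz, 168 kHz.
k=4: 186.2 kHz, 218.6 kHz.
Within [74.4 kHz, 167.2 kHz]: 85 kHz, 117.4 kHz, 135.6 kHz.

85 kHz, 117.4 kHz, 135.6 kHz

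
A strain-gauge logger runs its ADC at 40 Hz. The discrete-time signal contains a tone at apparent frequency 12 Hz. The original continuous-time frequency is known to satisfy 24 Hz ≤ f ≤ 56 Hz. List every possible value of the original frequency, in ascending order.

Frequencies that alias to 12 Hz are k·fs ± 12 Hz for integer k ≥ 0.
k=0: 12 Hz.
k=1: 28 Hz, 52 Hz.
k=2: 68 Hz, 92 Hz.
Within [24 Hz, 56 Hz]: 28 Hz, 52 Hz.

28 Hz, 52 Hz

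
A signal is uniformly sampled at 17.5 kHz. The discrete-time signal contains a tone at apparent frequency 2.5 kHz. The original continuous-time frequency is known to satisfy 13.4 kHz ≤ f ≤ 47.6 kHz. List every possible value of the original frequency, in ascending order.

Frequencies that alias to 2.5 kHz are k·fs ± 2.5 kHz for integer k ≥ 0.
k=0: 2.5 kHz.
k=1: 15 kHz, 20 kHz.
k=2: 32.5 kHz, 37.5 kHz.
k=3: 50 kHz, 55 kHz.
Within [13.4 kHz, 47.6 kHz]: 15 kHz, 20 kHz, 32.5 kHz, 37.5 kHz.

15 kHz, 20 kHz, 32.5 kHz, 37.5 kHz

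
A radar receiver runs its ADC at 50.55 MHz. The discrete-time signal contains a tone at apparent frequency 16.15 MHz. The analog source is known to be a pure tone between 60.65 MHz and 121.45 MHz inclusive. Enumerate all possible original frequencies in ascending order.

Frequencies that alias to 16.15 MHz are k·fs ± 16.15 MHz for integer k ≥ 0.
k=0: 16.15 MHz.
k=1: 34.4 MHz, 66.7 MHz.
k=2: 84.95 MHz, 117.25 MHz.
k=3: 135.5 MHz, 167.8 MHz.
Within [60.65 MHz, 121.45 MHz]: 66.7 MHz, 84.95 MHz, 117.25 MHz.

66.7 MHz, 84.95 MHz, 117.25 MHz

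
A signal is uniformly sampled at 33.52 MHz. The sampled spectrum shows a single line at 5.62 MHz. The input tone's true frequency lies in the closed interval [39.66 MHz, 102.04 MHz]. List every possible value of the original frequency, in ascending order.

61.42 MHz, 72.66 MHz, 94.94 MHz

Frequencies that alias to 5.62 MHz are k·fs ± 5.62 MHz for integer k ≥ 0.
k=0: 5.62 MHz.
k=1: 27.9 MHz, 39.14 MHz.
k=2: 61.42 MHz, 72.66 MHz.
k=3: 94.94 MHz, 106.18 MHz.
k=4: 128.46 MHz, 139.7 MHz.
Within [39.66 MHz, 102.04 MHz]: 61.42 MHz, 72.66 MHz, 94.94 MHz.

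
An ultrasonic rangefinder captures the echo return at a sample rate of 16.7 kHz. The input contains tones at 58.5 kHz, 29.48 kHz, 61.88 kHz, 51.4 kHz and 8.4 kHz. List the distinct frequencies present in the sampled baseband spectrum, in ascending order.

1.3 kHz, 3.92 kHz, 4.92 kHz, 8.3 kHz

fs/2 = 8.35 kHz.
58.5 kHz mod fs = 8.4 kHz.
8.4 kHz > fs/2 = 8.35 kHz, folds to fs − 8.4 kHz = 8.3 kHz.
29.48 kHz mod fs = 12.78 kHz.
12.78 kHz > fs/2 = 8.35 kHz, folds to fs − 12.78 kHz = 3.92 kHz.
61.88 kHz mod fs = 11.78 kHz.
11.78 kHz > fs/2 = 8.35 kHz, folds to fs − 11.78 kHz = 4.92 kHz.
51.4 kHz mod fs = 1.3 kHz.
1.3 kHz ≤ fs/2 = 8.35 kHz, appears at 1.3 kHz.
8.4 kHz > fs/2 = 8.35 kHz, folds to fs − 8.4 kHz = 8.3 kHz.
Distinct values: {1.3 kHz, 3.92 kHz, 4.92 kHz, 8.3 kHz}.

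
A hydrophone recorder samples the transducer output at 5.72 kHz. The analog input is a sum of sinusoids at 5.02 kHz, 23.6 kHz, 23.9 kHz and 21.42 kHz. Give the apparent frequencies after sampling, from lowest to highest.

0.7 kHz, 0.72 kHz, 1.02 kHz, 1.46 kHz

fs/2 = 2.86 kHz.
5.02 kHz > fs/2 = 2.86 kHz, folds to fs − 5.02 kHz = 0.7 kHz.
23.6 kHz mod fs = 0.72 kHz.
0.72 kHz ≤ fs/2 = 2.86 kHz, appears at 0.72 kHz.
23.9 kHz mod fs = 1.02 kHz.
1.02 kHz ≤ fs/2 = 2.86 kHz, appears at 1.02 kHz.
21.42 kHz mod fs = 4.26 kHz.
4.26 kHz > fs/2 = 2.86 kHz, folds to fs − 4.26 kHz = 1.46 kHz.
Distinct values: {0.7 kHz, 0.72 kHz, 1.02 kHz, 1.46 kHz}.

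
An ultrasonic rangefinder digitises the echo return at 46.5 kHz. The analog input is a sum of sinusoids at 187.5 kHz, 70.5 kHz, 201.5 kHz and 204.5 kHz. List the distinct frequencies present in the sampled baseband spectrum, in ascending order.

1.5 kHz, 15.5 kHz, 18.5 kHz, 22.5 kHz

fs/2 = 23.25 kHz.
187.5 kHz mod fs = 1.5 kHz.
1.5 kHz ≤ fs/2 = 23.25 kHz, appears at 1.5 kHz.
70.5 kHz mod fs = 24 kHz.
24 kHz > fs/2 = 23.25 kHz, folds to fs − 24 kHz = 22.5 kHz.
201.5 kHz mod fs = 15.5 kHz.
15.5 kHz ≤ fs/2 = 23.25 kHz, appears at 15.5 kHz.
204.5 kHz mod fs = 18.5 kHz.
18.5 kHz ≤ fs/2 = 23.25 kHz, appears at 18.5 kHz.
Distinct values: {1.5 kHz, 15.5 kHz, 18.5 kHz, 22.5 kHz}.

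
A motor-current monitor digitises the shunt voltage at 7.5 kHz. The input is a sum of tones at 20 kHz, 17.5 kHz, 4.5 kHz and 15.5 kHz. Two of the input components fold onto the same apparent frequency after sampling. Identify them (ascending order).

fs/2 = 3.75 kHz.
20 kHz mod fs = 5 kHz.
5 kHz > fs/2 = 3.75 kHz, folds to fs − 5 kHz = 2.5 kHz.
17.5 kHz mod fs = 2.5 kHz.
2.5 kHz ≤ fs/2 = 3.75 kHz, appears at 2.5 kHz.
4.5 kHz > fs/2 = 3.75 kHz, folds to fs − 4.5 kHz = 3 kHz.
15.5 kHz mod fs = 0.5 kHz.
0.5 kHz ≤ fs/2 = 3.75 kHz, appears at 0.5 kHz.
17.5 kHz and 20 kHz both map to 2.5 kHz.

17.5 kHz, 20 kHz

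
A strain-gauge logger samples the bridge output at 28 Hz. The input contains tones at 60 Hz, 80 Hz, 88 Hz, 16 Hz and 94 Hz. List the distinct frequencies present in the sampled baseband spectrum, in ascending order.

4 Hz, 10 Hz, 12 Hz

fs/2 = 14 Hz.
60 Hz mod fs = 4 Hz.
4 Hz ≤ fs/2 = 14 Hz, appears at 4 Hz.
80 Hz mod fs = 24 Hz.
24 Hz > fs/2 = 14 Hz, folds to fs − 24 Hz = 4 Hz.
88 Hz mod fs = 4 Hz.
4 Hz ≤ fs/2 = 14 Hz, appears at 4 Hz.
16 Hz > fs/2 = 14 Hz, folds to fs − 16 Hz = 12 Hz.
94 Hz mod fs = 10 Hz.
10 Hz ≤ fs/2 = 14 Hz, appears at 10 Hz.
Distinct values: {4 Hz, 10 Hz, 12 Hz}.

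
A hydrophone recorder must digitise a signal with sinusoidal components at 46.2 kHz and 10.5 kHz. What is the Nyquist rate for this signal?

92.4 kHz

Highest-frequency component: 46.2 kHz.
Nyquist rate = 2 × 46.2 kHz = 92.4 kHz.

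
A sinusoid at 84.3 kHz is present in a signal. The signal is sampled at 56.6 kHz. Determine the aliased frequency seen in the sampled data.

27.7 kHz

84.3 kHz mod fs = 27.7 kHz.
27.7 kHz ≤ fs/2 = 28.3 kHz, appears at 27.7 kHz.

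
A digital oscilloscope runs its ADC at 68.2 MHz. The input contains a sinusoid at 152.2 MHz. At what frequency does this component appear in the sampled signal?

15.8 MHz

152.2 MHz mod fs = 15.8 MHz.
15.8 MHz ≤ fs/2 = 34.1 MHz, appears at 15.8 MHz.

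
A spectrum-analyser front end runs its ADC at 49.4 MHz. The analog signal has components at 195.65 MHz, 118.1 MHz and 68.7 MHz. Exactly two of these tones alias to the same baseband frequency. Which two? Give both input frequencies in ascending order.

68.7 MHz, 118.1 MHz

fs/2 = 24.7 MHz.
195.65 MHz mod fs = 47.45 MHz.
47.45 MHz > fs/2 = 24.7 MHz, folds to fs − 47.45 MHz = 1.95 MHz.
118.1 MHz mod fs = 19.3 MHz.
19.3 MHz ≤ fs/2 = 24.7 MHz, appears at 19.3 MHz.
68.7 MHz mod fs = 19.3 MHz.
19.3 MHz ≤ fs/2 = 24.7 MHz, appears at 19.3 MHz.
68.7 MHz and 118.1 MHz both map to 19.3 MHz.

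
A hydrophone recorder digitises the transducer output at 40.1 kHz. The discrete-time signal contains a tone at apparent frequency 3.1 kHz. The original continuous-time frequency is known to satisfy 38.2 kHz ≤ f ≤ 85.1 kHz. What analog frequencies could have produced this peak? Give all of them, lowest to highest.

43.2 kHz, 77.1 kHz, 83.3 kHz

Frequencies that alias to 3.1 kHz are k·fs ± 3.1 kHz for integer k ≥ 0.
k=0: 3.1 kHz.
k=1: 37 kHz, 43.2 kHz.
k=2: 77.1 kHz, 83.3 kHz.
k=3: 117.2 kHz, 123.4 kHz.
Within [38.2 kHz, 85.1 kHz]: 43.2 kHz, 77.1 kHz, 83.3 kHz.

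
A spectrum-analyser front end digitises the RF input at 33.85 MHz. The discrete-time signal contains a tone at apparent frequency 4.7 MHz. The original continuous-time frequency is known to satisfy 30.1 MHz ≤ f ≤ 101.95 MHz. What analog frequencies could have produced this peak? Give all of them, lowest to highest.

38.55 MHz, 63 MHz, 72.4 MHz, 96.85 MHz

Frequencies that alias to 4.7 MHz are k·fs ± 4.7 MHz for integer k ≥ 0.
k=0: 4.7 MHz.
k=1: 29.15 MHz, 38.55 MHz.
k=2: 63 MHz, 72.4 MHz.
k=3: 96.85 MHz, 106.25 MHz.
k=4: 130.7 MHz, 140.1 MHz.
Within [30.1 MHz, 101.95 MHz]: 38.55 MHz, 63 MHz, 72.4 MHz, 96.85 MHz.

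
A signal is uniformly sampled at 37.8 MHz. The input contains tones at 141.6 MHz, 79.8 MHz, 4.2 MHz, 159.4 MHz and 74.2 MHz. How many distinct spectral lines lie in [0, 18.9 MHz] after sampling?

fs/2 = 18.9 MHz.
141.6 MHz mod fs = 28.2 MHz.
28.2 MHz > fs/2 = 18.9 MHz, folds to fs − 28.2 MHz = 9.6 MHz.
79.8 MHz mod fs = 4.2 MHz.
4.2 MHz ≤ fs/2 = 18.9 MHz, appears at 4.2 MHz.
4.2 MHz ≤ fs/2 = 18.9 MHz, passes unchanged.
159.4 MHz mod fs = 8.2 MHz.
8.2 MHz ≤ fs/2 = 18.9 MHz, appears at 8.2 MHz.
74.2 MHz mod fs = 36.4 MHz.
36.4 MHz > fs/2 = 18.9 MHz, folds to fs − 36.4 MHz = 1.4 MHz.
Distinct values: {1.4 MHz, 4.2 MHz, 8.2 MHz, 9.6 MHz} → 4.

4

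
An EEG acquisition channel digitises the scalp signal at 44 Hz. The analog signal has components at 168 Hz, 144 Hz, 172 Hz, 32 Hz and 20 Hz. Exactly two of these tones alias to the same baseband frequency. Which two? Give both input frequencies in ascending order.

32 Hz, 144 Hz

fs/2 = 22 Hz.
168 Hz mod fs = 36 Hz.
36 Hz > fs/2 = 22 Hz, folds to fs − 36 Hz = 8 Hz.
144 Hz mod fs = 12 Hz.
12 Hz ≤ fs/2 = 22 Hz, appears at 12 Hz.
172 Hz mod fs = 40 Hz.
40 Hz > fs/2 = 22 Hz, folds to fs − 40 Hz = 4 Hz.
32 Hz > fs/2 = 22 Hz, folds to fs − 32 Hz = 12 Hz.
20 Hz ≤ fs/2 = 22 Hz, passes unchanged.
32 Hz and 144 Hz both map to 12 Hz.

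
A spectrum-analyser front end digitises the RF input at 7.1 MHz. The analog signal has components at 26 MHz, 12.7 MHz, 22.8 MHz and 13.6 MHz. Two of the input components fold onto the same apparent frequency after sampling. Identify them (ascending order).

fs/2 = 3.55 MHz.
26 MHz mod fs = 4.7 MHz.
4.7 MHz > fs/2 = 3.55 MHz, folds to fs − 4.7 MHz = 2.4 MHz.
12.7 MHz mod fs = 5.6 MHz.
5.6 MHz > fs/2 = 3.55 MHz, folds to fs − 5.6 MHz = 1.5 MHz.
22.8 MHz mod fs = 1.5 MHz.
1.5 MHz ≤ fs/2 = 3.55 MHz, appears at 1.5 MHz.
13.6 MHz mod fs = 6.5 MHz.
6.5 MHz > fs/2 = 3.55 MHz, folds to fs − 6.5 MHz = 0.6 MHz.
12.7 MHz and 22.8 MHz both map to 1.5 MHz.

12.7 MHz, 22.8 MHz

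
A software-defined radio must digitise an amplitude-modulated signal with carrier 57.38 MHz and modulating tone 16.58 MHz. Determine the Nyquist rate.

147.92 MHz

AM sidebands sit at fc ± fm = 40.8 MHz and 73.96 MHz.
Highest-frequency component: 73.96 MHz.
Nyquist rate = 2 × 73.96 MHz = 147.92 MHz.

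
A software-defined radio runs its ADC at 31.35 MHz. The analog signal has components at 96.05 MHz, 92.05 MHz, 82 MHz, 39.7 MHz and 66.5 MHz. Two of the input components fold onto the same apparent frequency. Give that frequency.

2 MHz

fs/2 = 15.675 MHz.
96.05 MHz mod fs = 2 MHz.
2 MHz ≤ fs/2 = 15.675 MHz, appears at 2 MHz.
92.05 MHz mod fs = 29.35 MHz.
29.35 MHz > fs/2 = 15.675 MHz, folds to fs − 29.35 MHz = 2 MHz.
82 MHz mod fs = 19.3 MHz.
19.3 MHz > fs/2 = 15.675 MHz, folds to fs − 19.3 MHz = 12.05 MHz.
39.7 MHz mod fs = 8.35 MHz.
8.35 MHz ≤ fs/2 = 15.675 MHz, appears at 8.35 MHz.
66.5 MHz mod fs = 3.8 MHz.
3.8 MHz ≤ fs/2 = 15.675 MHz, appears at 3.8 MHz.
92.05 MHz and 96.05 MHz both map to 2 MHz.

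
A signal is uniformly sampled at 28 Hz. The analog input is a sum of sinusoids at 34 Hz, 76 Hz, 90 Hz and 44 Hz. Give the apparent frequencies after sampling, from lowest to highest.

6 Hz, 8 Hz, 12 Hz

fs/2 = 14 Hz.
34 Hz mod fs = 6 Hz.
6 Hz ≤ fs/2 = 14 Hz, appears at 6 Hz.
76 Hz mod fs = 20 Hz.
20 Hz > fs/2 = 14 Hz, folds to fs − 20 Hz = 8 Hz.
90 Hz mod fs = 6 Hz.
6 Hz ≤ fs/2 = 14 Hz, appears at 6 Hz.
44 Hz mod fs = 16 Hz.
16 Hz > fs/2 = 14 Hz, folds to fs − 16 Hz = 12 Hz.
Distinct values: {6 Hz, 8 Hz, 12 Hz}.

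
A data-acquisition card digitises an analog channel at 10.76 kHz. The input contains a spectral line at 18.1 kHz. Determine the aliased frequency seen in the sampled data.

18.1 kHz mod fs = 7.34 kHz.
7.34 kHz > fs/2 = 5.38 kHz, folds to fs − 7.34 kHz = 3.42 kHz.

3.42 kHz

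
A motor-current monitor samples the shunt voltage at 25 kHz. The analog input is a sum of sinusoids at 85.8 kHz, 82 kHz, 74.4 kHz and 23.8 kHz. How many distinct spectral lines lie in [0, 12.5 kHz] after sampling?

4

fs/2 = 12.5 kHz.
85.8 kHz mod fs = 10.8 kHz.
10.8 kHz ≤ fs/2 = 12.5 kHz, appears at 10.8 kHz.
82 kHz mod fs = 7 kHz.
7 kHz ≤ fs/2 = 12.5 kHz, appears at 7 kHz.
74.4 kHz mod fs = 24.4 kHz.
24.4 kHz > fs/2 = 12.5 kHz, folds to fs − 24.4 kHz = 0.6 kHz.
23.8 kHz > fs/2 = 12.5 kHz, folds to fs − 23.8 kHz = 1.2 kHz.
Distinct values: {0.6 kHz, 1.2 kHz, 7 kHz, 10.8 kHz} → 4.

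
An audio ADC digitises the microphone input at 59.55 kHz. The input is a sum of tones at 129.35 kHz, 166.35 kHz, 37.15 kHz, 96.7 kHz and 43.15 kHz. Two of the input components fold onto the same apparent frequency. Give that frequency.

fs/2 = 29.775 kHz.
129.35 kHz mod fs = 10.25 kHz.
10.25 kHz ≤ fs/2 = 29.775 kHz, appears at 10.25 kHz.
166.35 kHz mod fs = 47.25 kHz.
47.25 kHz > fs/2 = 29.775 kHz, folds to fs − 47.25 kHz = 12.3 kHz.
37.15 kHz > fs/2 = 29.775 kHz, folds to fs − 37.15 kHz = 22.4 kHz.
96.7 kHz mod fs = 37.15 kHz.
37.15 kHz > fs/2 = 29.775 kHz, folds to fs − 37.15 kHz = 22.4 kHz.
43.15 kHz > fs/2 = 29.775 kHz, folds to fs − 43.15 kHz = 16.4 kHz.
37.15 kHz and 96.7 kHz both map to 22.4 kHz.

22.4 kHz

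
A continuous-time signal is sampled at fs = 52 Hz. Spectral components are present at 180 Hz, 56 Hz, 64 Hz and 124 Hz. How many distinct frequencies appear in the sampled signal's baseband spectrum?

fs/2 = 26 Hz.
180 Hz mod fs = 24 Hz.
24 Hz ≤ fs/2 = 26 Hz, appears at 24 Hz.
56 Hz mod fs = 4 Hz.
4 Hz ≤ fs/2 = 26 Hz, appears at 4 Hz.
64 Hz mod fs = 12 Hz.
12 Hz ≤ fs/2 = 26 Hz, appears at 12 Hz.
124 Hz mod fs = 20 Hz.
20 Hz ≤ fs/2 = 26 Hz, appears at 20 Hz.
Distinct values: {4 Hz, 12 Hz, 20 Hz, 24 Hz} → 4.

4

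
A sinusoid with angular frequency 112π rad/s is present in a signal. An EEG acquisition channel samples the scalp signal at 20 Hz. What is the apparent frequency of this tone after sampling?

ω = 112π rad/s → f = ω/(2π) = 56 Hz.
56 Hz mod fs = 16 Hz.
16 Hz > fs/2 = 10 Hz, folds to fs − 16 Hz = 4 Hz.

4 Hz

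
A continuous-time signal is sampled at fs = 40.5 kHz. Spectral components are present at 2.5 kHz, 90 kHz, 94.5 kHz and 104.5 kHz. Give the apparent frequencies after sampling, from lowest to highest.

fs/2 = 20.25 kHz.
2.5 kHz ≤ fs/2 = 20.25 kHz, passes unchanged.
90 kHz mod fs = 9 kHz.
9 kHz ≤ fs/2 = 20.25 kHz, appears at 9 kHz.
94.5 kHz mod fs = 13.5 kHz.
13.5 kHz ≤ fs/2 = 20.25 kHz, appears at 13.5 kHz.
104.5 kHz mod fs = 23.5 kHz.
23.5 kHz > fs/2 = 20.25 kHz, folds to fs − 23.5 kHz = 17 kHz.
Distinct values: {2.5 kHz, 9 kHz, 13.5 kHz, 17 kHz}.

2.5 kHz, 9 kHz, 13.5 kHz, 17 kHz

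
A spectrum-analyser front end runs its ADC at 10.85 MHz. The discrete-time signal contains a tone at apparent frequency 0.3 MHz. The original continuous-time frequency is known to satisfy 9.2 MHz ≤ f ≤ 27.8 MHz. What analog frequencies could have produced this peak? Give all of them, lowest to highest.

Frequencies that alias to 0.3 MHz are k·fs ± 0.3 MHz for integer k ≥ 0.
k=0: 0.3 MHz.
k=1: 10.55 MHz, 11.15 MHz.
k=2: 21.4 MHz, 22 MHz.
k=3: 32.25 MHz, 32.85 MHz.
Within [9.2 MHz, 27.8 MHz]: 10.55 MHz, 11.15 MHz, 21.4 MHz, 22 MHz.

10.55 MHz, 11.15 MHz, 21.4 MHz, 22 MHz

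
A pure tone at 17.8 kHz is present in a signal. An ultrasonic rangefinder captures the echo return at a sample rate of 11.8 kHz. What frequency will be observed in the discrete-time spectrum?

17.8 kHz mod fs = 6 kHz.
6 kHz > fs/2 = 5.9 kHz, folds to fs − 6 kHz = 5.8 kHz.

5.8 kHz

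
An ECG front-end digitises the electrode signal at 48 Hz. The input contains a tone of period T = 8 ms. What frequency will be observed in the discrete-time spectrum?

19 Hz

T = 8 ms → f = 1/T = 125 Hz.
125 Hz mod fs = 29 Hz.
29 Hz > fs/2 = 24 Hz, folds to fs − 29 Hz = 19 Hz.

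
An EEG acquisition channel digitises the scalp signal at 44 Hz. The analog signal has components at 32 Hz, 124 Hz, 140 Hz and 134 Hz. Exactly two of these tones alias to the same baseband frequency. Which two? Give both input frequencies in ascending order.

fs/2 = 22 Hz.
32 Hz > fs/2 = 22 Hz, folds to fs − 32 Hz = 12 Hz.
124 Hz mod fs = 36 Hz.
36 Hz > fs/2 = 22 Hz, folds to fs − 36 Hz = 8 Hz.
140 Hz mod fs = 8 Hz.
8 Hz ≤ fs/2 = 22 Hz, appears at 8 Hz.
134 Hz mod fs = 2 Hz.
2 Hz ≤ fs/2 = 22 Hz, appears at 2 Hz.
124 Hz and 140 Hz both map to 8 Hz.

124 Hz, 140 Hz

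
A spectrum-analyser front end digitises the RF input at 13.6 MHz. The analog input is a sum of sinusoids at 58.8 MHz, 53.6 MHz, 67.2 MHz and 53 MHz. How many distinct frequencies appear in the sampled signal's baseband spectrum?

3

fs/2 = 6.8 MHz.
58.8 MHz mod fs = 4.4 MHz.
4.4 MHz ≤ fs/2 = 6.8 MHz, appears at 4.4 MHz.
53.6 MHz mod fs = 12.8 MHz.
12.8 MHz > fs/2 = 6.8 MHz, folds to fs − 12.8 MHz = 0.8 MHz.
67.2 MHz mod fs = 12.8 MHz.
12.8 MHz > fs/2 = 6.8 MHz, folds to fs − 12.8 MHz = 0.8 MHz.
53 MHz mod fs = 12.2 MHz.
12.2 MHz > fs/2 = 6.8 MHz, folds to fs − 12.2 MHz = 1.4 MHz.
Distinct values: {0.8 MHz, 1.4 MHz, 4.4 MHz} → 3.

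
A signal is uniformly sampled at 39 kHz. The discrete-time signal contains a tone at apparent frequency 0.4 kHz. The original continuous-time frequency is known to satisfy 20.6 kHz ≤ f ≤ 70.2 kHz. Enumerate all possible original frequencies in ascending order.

Frequencies that alias to 0.4 kHz are k·fs ± 0.4 kHz for integer k ≥ 0.
k=0: 0.4 kHz.
k=1: 38.6 kHz, 39.4 kHz.
k=2: 77.6 kHz, 78.4 kHz.
Within [20.6 kHz, 70.2 kHz]: 38.6 kHz, 39.4 kHz.

38.6 kHz, 39.4 kHz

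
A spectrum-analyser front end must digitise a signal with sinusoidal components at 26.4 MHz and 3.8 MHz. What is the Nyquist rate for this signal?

52.8 MHz

Highest-frequency component: 26.4 MHz.
Nyquist rate = 2 × 26.4 MHz = 52.8 MHz.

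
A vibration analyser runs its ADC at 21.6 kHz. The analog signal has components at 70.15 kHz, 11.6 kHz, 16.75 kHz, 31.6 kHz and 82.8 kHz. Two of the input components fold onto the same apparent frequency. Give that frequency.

10 kHz

fs/2 = 10.8 kHz.
70.15 kHz mod fs = 5.35 kHz.
5.35 kHz ≤ fs/2 = 10.8 kHz, appears at 5.35 kHz.
11.6 kHz > fs/2 = 10.8 kHz, folds to fs − 11.6 kHz = 10 kHz.
16.75 kHz > fs/2 = 10.8 kHz, folds to fs − 16.75 kHz = 4.85 kHz.
31.6 kHz mod fs = 10 kHz.
10 kHz ≤ fs/2 = 10.8 kHz, appears at 10 kHz.
82.8 kHz mod fs = 18 kHz.
18 kHz > fs/2 = 10.8 kHz, folds to fs − 18 kHz = 3.6 kHz.
11.6 kHz and 31.6 kHz both map to 10 kHz.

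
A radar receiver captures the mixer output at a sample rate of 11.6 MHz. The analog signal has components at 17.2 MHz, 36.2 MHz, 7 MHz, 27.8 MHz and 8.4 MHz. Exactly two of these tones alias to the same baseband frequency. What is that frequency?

fs/2 = 5.8 MHz.
17.2 MHz mod fs = 5.6 MHz.
5.6 MHz ≤ fs/2 = 5.8 MHz, appears at 5.6 MHz.
36.2 MHz mod fs = 1.4 MHz.
1.4 MHz ≤ fs/2 = 5.8 MHz, appears at 1.4 MHz.
7 MHz > fs/2 = 5.8 MHz, folds to fs − 7 MHz = 4.6 MHz.
27.8 MHz mod fs = 4.6 MHz.
4.6 MHz ≤ fs/2 = 5.8 MHz, appears at 4.6 MHz.
8.4 MHz > fs/2 = 5.8 MHz, folds to fs − 8.4 MHz = 3.2 MHz.
7 MHz and 27.8 MHz both map to 4.6 MHz.

4.6 MHz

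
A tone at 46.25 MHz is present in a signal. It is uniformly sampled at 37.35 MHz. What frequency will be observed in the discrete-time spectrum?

46.25 MHz mod fs = 8.9 MHz.
8.9 MHz ≤ fs/2 = 18.675 MHz, appears at 8.9 MHz.

8.9 MHz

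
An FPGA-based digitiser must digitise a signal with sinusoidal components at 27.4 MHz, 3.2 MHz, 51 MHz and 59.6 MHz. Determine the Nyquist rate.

Highest-frequency component: 59.6 MHz.
Nyquist rate = 2 × 59.6 MHz = 119.2 MHz.

119.2 MHz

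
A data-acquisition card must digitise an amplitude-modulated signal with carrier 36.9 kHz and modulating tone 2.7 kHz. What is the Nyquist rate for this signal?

79.2 kHz

AM sidebands sit at fc ± fm = 34.2 kHz and 39.6 kHz.
Highest-frequency component: 39.6 kHz.
Nyquist rate = 2 × 39.6 kHz = 79.2 kHz.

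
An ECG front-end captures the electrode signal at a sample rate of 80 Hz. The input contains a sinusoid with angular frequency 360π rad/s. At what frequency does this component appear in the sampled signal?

ω = 360π rad/s → f = ω/(2π) = 180 Hz.
180 Hz mod fs = 20 Hz.
20 Hz ≤ fs/2 = 40 Hz, appears at 20 Hz.

20 Hz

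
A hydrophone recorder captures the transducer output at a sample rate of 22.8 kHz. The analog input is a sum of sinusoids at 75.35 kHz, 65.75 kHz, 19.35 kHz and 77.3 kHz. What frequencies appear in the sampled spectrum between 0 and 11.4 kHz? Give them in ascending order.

2.65 kHz, 3.45 kHz, 6.95 kHz, 8.9 kHz

fs/2 = 11.4 kHz.
75.35 kHz mod fs = 6.95 kHz.
6.95 kHz ≤ fs/2 = 11.4 kHz, appears at 6.95 kHz.
65.75 kHz mod fs = 20.15 kHz.
20.15 kHz > fs/2 = 11.4 kHz, folds to fs − 20.15 kHz = 2.65 kHz.
19.35 kHz > fs/2 = 11.4 kHz, folds to fs − 19.35 kHz = 3.45 kHz.
77.3 kHz mod fs = 8.9 kHz.
8.9 kHz ≤ fs/2 = 11.4 kHz, appears at 8.9 kHz.
Distinct values: {2.65 kHz, 3.45 kHz, 6.95 kHz, 8.9 kHz}.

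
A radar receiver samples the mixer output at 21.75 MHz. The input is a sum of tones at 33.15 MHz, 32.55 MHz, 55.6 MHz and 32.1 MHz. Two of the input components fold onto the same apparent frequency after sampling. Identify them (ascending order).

32.1 MHz, 33.15 MHz

fs/2 = 10.875 MHz.
33.15 MHz mod fs = 11.4 MHz.
11.4 MHz > fs/2 = 10.875 MHz, folds to fs − 11.4 MHz = 10.35 MHz.
32.55 MHz mod fs = 10.8 MHz.
10.8 MHz ≤ fs/2 = 10.875 MHz, appears at 10.8 MHz.
55.6 MHz mod fs = 12.1 MHz.
12.1 MHz > fs/2 = 10.875 MHz, folds to fs − 12.1 MHz = 9.65 MHz.
32.1 MHz mod fs = 10.35 MHz.
10.35 MHz ≤ fs/2 = 10.875 MHz, appears at 10.35 MHz.
32.1 MHz and 33.15 MHz both map to 10.35 MHz.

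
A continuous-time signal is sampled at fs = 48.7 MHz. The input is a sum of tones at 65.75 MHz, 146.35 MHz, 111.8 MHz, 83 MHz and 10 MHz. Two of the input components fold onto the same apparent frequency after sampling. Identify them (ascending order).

83 MHz, 111.8 MHz

fs/2 = 24.35 MHz.
65.75 MHz mod fs = 17.05 MHz.
17.05 MHz ≤ fs/2 = 24.35 MHz, appears at 17.05 MHz.
146.35 MHz mod fs = 0.25 MHz.
0.25 MHz ≤ fs/2 = 24.35 MHz, appears at 0.25 MHz.
111.8 MHz mod fs = 14.4 MHz.
14.4 MHz ≤ fs/2 = 24.35 MHz, appears at 14.4 MHz.
83 MHz mod fs = 34.3 MHz.
34.3 MHz > fs/2 = 24.35 MHz, folds to fs − 34.3 MHz = 14.4 MHz.
10 MHz ≤ fs/2 = 24.35 MHz, passes unchanged.
83 MHz and 111.8 MHz both map to 14.4 MHz.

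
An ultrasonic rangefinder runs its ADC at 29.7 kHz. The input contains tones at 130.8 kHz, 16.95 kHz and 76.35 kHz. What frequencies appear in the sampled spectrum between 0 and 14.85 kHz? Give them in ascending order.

fs/2 = 14.85 kHz.
130.8 kHz mod fs = 12 kHz.
12 kHz ≤ fs/2 = 14.85 kHz, appears at 12 kHz.
16.95 kHz > fs/2 = 14.85 kHz, folds to fs − 16.95 kHz = 12.75 kHz.
76.35 kHz mod fs = 16.95 kHz.
16.95 kHz > fs/2 = 14.85 kHz, folds to fs − 16.95 kHz = 12.75 kHz.
Distinct values: {12 kHz, 12.75 kHz}.

12 kHz, 12.75 kHz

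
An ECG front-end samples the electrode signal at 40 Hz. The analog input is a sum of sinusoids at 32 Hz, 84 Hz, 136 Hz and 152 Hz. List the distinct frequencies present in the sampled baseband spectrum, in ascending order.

fs/2 = 20 Hz.
32 Hz > fs/2 = 20 Hz, folds to fs − 32 Hz = 8 Hz.
84 Hz mod fs = 4 Hz.
4 Hz ≤ fs/2 = 20 Hz, appears at 4 Hz.
136 Hz mod fs = 16 Hz.
16 Hz ≤ fs/2 = 20 Hz, appears at 16 Hz.
152 Hz mod fs = 32 Hz.
32 Hz > fs/2 = 20 Hz, folds to fs − 32 Hz = 8 Hz.
Distinct values: {4 Hz, 8 Hz, 16 Hz}.

4 Hz, 8 Hz, 16 Hz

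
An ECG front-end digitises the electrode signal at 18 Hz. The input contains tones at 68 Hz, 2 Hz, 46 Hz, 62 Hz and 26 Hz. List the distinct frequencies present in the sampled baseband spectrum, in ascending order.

2 Hz, 4 Hz, 8 Hz

fs/2 = 9 Hz.
68 Hz mod fs = 14 Hz.
14 Hz > fs/2 = 9 Hz, folds to fs − 14 Hz = 4 Hz.
2 Hz ≤ fs/2 = 9 Hz, passes unchanged.
46 Hz mod fs = 10 Hz.
10 Hz > fs/2 = 9 Hz, folds to fs − 10 Hz = 8 Hz.
62 Hz mod fs = 8 Hz.
8 Hz ≤ fs/2 = 9 Hz, appears at 8 Hz.
26 Hz mod fs = 8 Hz.
8 Hz ≤ fs/2 = 9 Hz, appears at 8 Hz.
Distinct values: {2 Hz, 4 Hz, 8 Hz}.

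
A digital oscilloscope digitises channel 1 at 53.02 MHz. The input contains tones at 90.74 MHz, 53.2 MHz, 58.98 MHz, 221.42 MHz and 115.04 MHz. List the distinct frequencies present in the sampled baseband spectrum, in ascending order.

0.18 MHz, 5.96 MHz, 9 MHz, 9.34 MHz, 15.3 MHz

fs/2 = 26.51 MHz.
90.74 MHz mod fs = 37.72 MHz.
37.72 MHz > fs/2 = 26.51 MHz, folds to fs − 37.72 MHz = 15.3 MHz.
53.2 MHz mod fs = 0.18 MHz.
0.18 MHz ≤ fs/2 = 26.51 MHz, appears at 0.18 MHz.
58.98 MHz mod fs = 5.96 MHz.
5.96 MHz ≤ fs/2 = 26.51 MHz, appears at 5.96 MHz.
221.42 MHz mod fs = 9.34 MHz.
9.34 MHz ≤ fs/2 = 26.51 MHz, appears at 9.34 MHz.
115.04 MHz mod fs = 9 MHz.
9 MHz ≤ fs/2 = 26.51 MHz, appears at 9 MHz.
Distinct values: {0.18 MHz, 5.96 MHz, 9 MHz, 9.34 MHz, 15.3 MHz}.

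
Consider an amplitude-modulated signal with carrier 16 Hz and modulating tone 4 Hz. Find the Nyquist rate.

AM sidebands sit at fc ± fm = 12 Hz and 20 Hz.
Highest-frequency component: 20 Hz.
Nyquist rate = 2 × 20 Hz = 40 Hz.

40 Hz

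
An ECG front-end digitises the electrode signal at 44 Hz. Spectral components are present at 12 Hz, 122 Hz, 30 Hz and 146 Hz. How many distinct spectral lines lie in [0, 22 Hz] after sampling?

3

fs/2 = 22 Hz.
12 Hz ≤ fs/2 = 22 Hz, passes unchanged.
122 Hz mod fs = 34 Hz.
34 Hz > fs/2 = 22 Hz, folds to fs − 34 Hz = 10 Hz.
30 Hz > fs/2 = 22 Hz, folds to fs − 30 Hz = 14 Hz.
146 Hz mod fs = 14 Hz.
14 Hz ≤ fs/2 = 22 Hz, appears at 14 Hz.
Distinct values: {10 Hz, 12 Hz, 14 Hz} → 3.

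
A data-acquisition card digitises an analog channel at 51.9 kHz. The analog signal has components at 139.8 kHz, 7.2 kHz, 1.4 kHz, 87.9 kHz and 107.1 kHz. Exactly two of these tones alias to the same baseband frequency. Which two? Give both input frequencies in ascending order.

87.9 kHz, 139.8 kHz

fs/2 = 25.95 kHz.
139.8 kHz mod fs = 36 kHz.
36 kHz > fs/2 = 25.95 kHz, folds to fs − 36 kHz = 15.9 kHz.
7.2 kHz ≤ fs/2 = 25.95 kHz, passes unchanged.
1.4 kHz ≤ fs/2 = 25.95 kHz, passes unchanged.
87.9 kHz mod fs = 36 kHz.
36 kHz > fs/2 = 25.95 kHz, folds to fs − 36 kHz = 15.9 kHz.
107.1 kHz mod fs = 3.3 kHz.
3.3 kHz ≤ fs/2 = 25.95 kHz, appears at 3.3 kHz.
87.9 kHz and 139.8 kHz both map to 15.9 kHz.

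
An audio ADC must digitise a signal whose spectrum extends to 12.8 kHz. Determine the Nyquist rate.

Nyquist rate = 2 × 12.8 kHz = 25.6 kHz.

25.6 kHz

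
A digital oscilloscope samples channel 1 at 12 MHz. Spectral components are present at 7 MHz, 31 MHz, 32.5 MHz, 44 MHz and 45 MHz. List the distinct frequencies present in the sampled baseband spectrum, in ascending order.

fs/2 = 6 MHz.
7 MHz > fs/2 = 6 MHz, folds to fs − 7 MHz = 5 MHz.
31 MHz mod fs = 7 MHz.
7 MHz > fs/2 = 6 MHz, folds to fs − 7 MHz = 5 MHz.
32.5 MHz mod fs = 8.5 MHz.
8.5 MHz > fs/2 = 6 MHz, folds to fs − 8.5 MHz = 3.5 MHz.
44 MHz mod fs = 8 MHz.
8 MHz > fs/2 = 6 MHz, folds to fs − 8 MHz = 4 MHz.
45 MHz mod fs = 9 MHz.
9 MHz > fs/2 = 6 MHz, folds to fs − 9 MHz = 3 MHz.
Distinct values: {3 MHz, 3.5 MHz, 4 MHz, 5 MHz}.

3 MHz, 3.5 MHz, 4 MHz, 5 MHz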